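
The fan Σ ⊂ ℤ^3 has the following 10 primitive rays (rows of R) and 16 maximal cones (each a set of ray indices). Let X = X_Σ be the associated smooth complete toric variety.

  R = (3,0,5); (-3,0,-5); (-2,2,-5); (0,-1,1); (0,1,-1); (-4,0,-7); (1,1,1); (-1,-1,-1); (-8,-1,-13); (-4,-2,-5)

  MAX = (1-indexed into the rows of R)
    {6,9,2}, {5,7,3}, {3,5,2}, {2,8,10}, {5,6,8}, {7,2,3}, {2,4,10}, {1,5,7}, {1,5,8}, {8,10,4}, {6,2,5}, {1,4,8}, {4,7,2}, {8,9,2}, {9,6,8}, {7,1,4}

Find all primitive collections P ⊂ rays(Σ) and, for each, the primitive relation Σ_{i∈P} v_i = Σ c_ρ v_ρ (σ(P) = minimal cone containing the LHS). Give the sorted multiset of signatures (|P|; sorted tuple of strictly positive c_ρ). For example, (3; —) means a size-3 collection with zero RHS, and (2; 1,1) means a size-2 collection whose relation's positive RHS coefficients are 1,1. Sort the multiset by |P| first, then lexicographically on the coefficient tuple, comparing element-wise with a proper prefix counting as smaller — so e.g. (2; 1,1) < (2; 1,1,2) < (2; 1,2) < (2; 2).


Minimal non-faces — 25 found among 10 rays, 16 max cones:

  • {1,2}:  v_{1} + v_{2} = 0 ; sig = (2; —)
  • {4,5}:  v_{4} + v_{5} = 0 ; sig = (2; —)
  • {7,8}:  v_{7} + v_{8} = 0 ; sig = (2; —)
  • {1,3}:  v_{1} + v_{3} = v_{5} + v_{7} ; sig = (2; 1,1)
  • {1,6}:  v_{1} + v_{6} = v_{5} + v_{8} ; sig = (2; 1,1)
  • {1,9}:  v_{1} + v_{9} = v_{6} + v_{8} ; sig = (2; 1,1)
  • {1,10}:  v_{1} + v_{10} = v_{4} + v_{8} ; sig = (2; 1,1)
  • {3,4}:  v_{3} + v_{4} = v_{2} + v_{7} ; sig = (2; 1,1)
  • {3,8}:  v_{3} + v_{8} = v_{2} + v_{5} ; sig = (2; 1,1)
  • {4,6}:  v_{4} + v_{6} = v_{2} + v_{8} ; sig = (2; 1,1)
  • {5,10}:  v_{5} + v_{10} = v_{2} + v_{8} ; sig = (2; 1,1)
  • {6,7}:  v_{6} + v_{7} = v_{2} + v_{5} ; sig = (2; 1,1)
  • {7,9}:  v_{7} + v_{9} = v_{2} + v_{6} ; sig = (2; 1,1)
  • {7,10}:  v_{7} + v_{10} = v_{2} + v_{4} ; sig = (2; 1,1)
  • {3,9}:  v_{3} + v_{9} = 2·v_{2} + v_{5} + v_{6} ; sig = (2; 1,1,2)
  • {3,10}:  v_{3} + v_{10} = 2·v_{2} ; sig = (2; 2)
  • {5,9}:  v_{5} + v_{9} = 2·v_{6} ; sig = (2; 2)
  • {3,6}:  v_{3} + v_{6} = 2·v_{2} + 2·v_{5} ; sig = (2; 2,2)
  • {4,9}:  v_{4} + v_{9} = 2·v_{2} + 2·v_{8} ; sig = (2; 2,2)
  • {6,10}:  v_{6} + v_{10} = 2·v_{2} + 2·v_{8} ; sig = (2; 2,2)
  • {9,10}:  v_{9} + v_{10} = 3·v_{2} + 3·v_{8} ; sig = (2; 3,3)
  • {2,4,8}:  v_{2} + v_{4} + v_{8} = v_{10} ; sig = (3; 1)
  • {2,5,7}:  v_{2} + v_{5} + v_{7} = v_{3} ; sig = (3; 1)
  • {2,5,8}:  v_{2} + v_{5} + v_{8} = v_{6} ; sig = (3; 1)
  • {2,6,8}:  v_{2} + v_{6} + v_{8} = v_{9} ; sig = (3; 1)

Signatures (|P|; sorted positive RHS coefficients), sorted:
    |P|=2: 21 collections, coeffs (), (), (), (1,1), (1,1), (1,1), (1,1), (1,1), (1,1), (1,1), (1,1), (1,1), (1,1), (1,1), (1,1,2), (2), (2), (2,2), (2,2), (2,2), (3,3)
    |P|=3: 4 collections, coeffs (1), (1), (1), (1)


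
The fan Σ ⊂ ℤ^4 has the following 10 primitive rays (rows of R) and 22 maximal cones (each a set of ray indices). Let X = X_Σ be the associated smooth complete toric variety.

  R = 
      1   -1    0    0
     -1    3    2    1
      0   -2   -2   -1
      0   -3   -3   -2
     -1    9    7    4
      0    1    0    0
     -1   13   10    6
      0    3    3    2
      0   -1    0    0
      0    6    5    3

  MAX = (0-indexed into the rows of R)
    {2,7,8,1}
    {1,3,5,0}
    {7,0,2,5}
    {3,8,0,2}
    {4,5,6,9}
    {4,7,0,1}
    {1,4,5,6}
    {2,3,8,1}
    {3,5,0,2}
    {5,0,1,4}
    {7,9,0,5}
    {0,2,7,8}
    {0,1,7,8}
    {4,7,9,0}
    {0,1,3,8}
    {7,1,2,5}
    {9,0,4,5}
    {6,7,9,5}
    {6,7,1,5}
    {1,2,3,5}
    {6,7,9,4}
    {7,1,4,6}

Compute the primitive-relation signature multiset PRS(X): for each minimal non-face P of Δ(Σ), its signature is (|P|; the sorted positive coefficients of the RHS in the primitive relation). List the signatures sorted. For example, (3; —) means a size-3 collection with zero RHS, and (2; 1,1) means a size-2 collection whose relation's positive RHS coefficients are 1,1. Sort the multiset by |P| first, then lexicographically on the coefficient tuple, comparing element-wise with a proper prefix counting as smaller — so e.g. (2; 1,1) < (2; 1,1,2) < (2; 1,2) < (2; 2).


16 collections generate NE(X_Σ); each relation:

  P = {3,7}:  v_{3} + v_{7} = 0 — sig = (2; —)
  P = {5,8}:  v_{5} + v_{8} = 0 — sig = (2; —)
  P = {1,9}:  v_{1} + v_{9} = v_{4} — sig = (2; 1)
  P = {2,9}:  v_{2} + v_{9} = v_{5} + v_{7} — sig = (2; 1,1)
  P = {3,6}:  v_{3} + v_{6} = v_{4} + v_{5} — sig = (2; 1,1)
  P = {6,8}:  v_{6} + v_{8} = v_{4} + v_{7} — sig = (2; 1,1)
  P = {2,4}:  v_{2} + v_{4} = v_{1} + v_{5} + v_{7} — sig = (2; 1,1,1)
  P = {3,9}:  v_{3} + v_{9} = v_{0} + v_{1} + v_{5} — sig = (2; 1,1,1)
  P = {8,9}:  v_{8} + v_{9} = v_{0} + v_{1} + v_{7} — sig = (2; 1,1,1)
  P = {3,4}:  v_{3} + v_{4} = v_{0} + 2·v_{1} + v_{5} — sig = (2; 1,1,2)
  P = {4,8}:  v_{4} + v_{8} = v_{0} + 2·v_{1} + v_{7} — sig = (2; 1,1,2)
  P = {2,6}:  v_{2} + v_{6} = v_{1} + 2·v_{5} + 2·v_{7} — sig = (2; 1,2,2)
  P = {0,6}:  v_{0} + v_{6} = 2·v_{9} — sig = (2; 2)
  P = {0,1,2}:  v_{0} + v_{1} + v_{2} = 0 — sig = (3; —)
  P = {4,5,7}:  v_{4} + v_{5} + v_{7} = v_{6} — sig = (3; 1)
  P = {0,1,5,7}:  v_{0} + v_{1} + v_{5} + v_{7} = v_{9} — sig = (4; 1)

Signatures (|P|; sorted positive RHS coefficients), sorted:
    |P|=2: 13 collections, coeffs (), (), (1), (1,1), (1,1), (1,1), (1,1,1), (1,1,1), (1,1,1), (1,1,2), (1,1,2), (1,2,2), (2)
    |P|=3: 2 collections, coeffs (), (1)
    |P|=4: 1 collection, coeffs (1)


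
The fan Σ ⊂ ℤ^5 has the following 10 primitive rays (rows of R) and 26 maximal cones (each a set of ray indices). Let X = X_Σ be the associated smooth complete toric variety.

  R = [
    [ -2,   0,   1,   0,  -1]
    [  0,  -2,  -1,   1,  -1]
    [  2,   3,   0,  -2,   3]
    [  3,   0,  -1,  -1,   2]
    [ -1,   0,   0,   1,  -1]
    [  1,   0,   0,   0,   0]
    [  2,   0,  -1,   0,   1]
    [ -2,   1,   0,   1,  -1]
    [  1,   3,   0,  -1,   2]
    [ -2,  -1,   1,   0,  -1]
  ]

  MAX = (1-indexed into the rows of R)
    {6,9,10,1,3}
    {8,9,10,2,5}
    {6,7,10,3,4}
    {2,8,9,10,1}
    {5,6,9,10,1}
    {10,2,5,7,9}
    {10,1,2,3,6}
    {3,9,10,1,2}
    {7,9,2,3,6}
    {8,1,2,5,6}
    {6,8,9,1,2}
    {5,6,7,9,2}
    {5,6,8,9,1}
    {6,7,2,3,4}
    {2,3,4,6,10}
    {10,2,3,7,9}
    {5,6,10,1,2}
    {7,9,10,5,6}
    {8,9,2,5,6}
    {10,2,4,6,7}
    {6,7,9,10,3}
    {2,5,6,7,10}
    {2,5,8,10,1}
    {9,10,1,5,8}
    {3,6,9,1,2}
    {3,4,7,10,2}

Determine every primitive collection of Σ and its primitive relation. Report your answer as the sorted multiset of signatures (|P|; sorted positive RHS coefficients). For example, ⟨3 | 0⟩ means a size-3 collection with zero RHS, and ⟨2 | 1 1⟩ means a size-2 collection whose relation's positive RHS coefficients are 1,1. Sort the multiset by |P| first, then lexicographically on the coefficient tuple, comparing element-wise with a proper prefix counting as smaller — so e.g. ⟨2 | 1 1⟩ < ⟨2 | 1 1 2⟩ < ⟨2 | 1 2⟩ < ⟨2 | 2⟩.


Primitive collections (12):

  P = {1,7}:  v_{1} + v_{7} = 0  so sig = ⟨2 | 0⟩
  P = {3,5}:  v_{3} + v_{5} = v_{9}  so sig = ⟨2 | 1⟩
  P = {4,5}:  v_{4} + v_{5} = v_{7}  so sig = ⟨2 | 1⟩
  P = {4,8}:  v_{4} + v_{8} = v_{2} + v_{9}  so sig = ⟨2 | 1 1⟩
  P = {4,9}:  v_{4} + v_{9} = v_{3} + v_{7}  so sig = ⟨2 | 1 1⟩
  P = {7,8}:  v_{7} + v_{8} = v_{2} + v_{5} + v_{9}  so sig = ⟨2 | 1 1 1⟩
  P = {1,4}:  v_{1} + v_{4} = v_{2} + v_{3} + v_{6} + v_{10}  so sig = ⟨2 | 1 1 1 1⟩
  P = {3,8}:  v_{3} + v_{8} = v_{1} + v_{2} + 2·v_{9}  so sig = ⟨2 | 1 1 2⟩
  P = {6,8,10}:  v_{6} + v_{8} + v_{10} = v_{1} + v_{5}  so sig = ⟨3 | 1 1⟩
  P = {2,6,9,10}:  v_{2} + v_{6} + v_{9} + v_{10} = 0  so sig = ⟨4 | 0⟩
  P = {1,2,5,9}:  v_{1} + v_{2} + v_{5} + v_{9} = v_{8}  so sig = ⟨4 | 1⟩
  P = {2,3,6,7,10}:  v_{2} + v_{3} + v_{6} + v_{7} + v_{10} = v_{4}  so sig = ⟨5 | 1⟩

so the primitive-relation signature multiset is
    |P|=2: 8 collections, coeffs (), (1), (1), (1,1), (1,1), (1,1,1), (1,1,1,1), (1,1,2)
    |P|=3: 1 collection, coeffs (1,1)
    |P|=4: 2 collections, coeffs (), (1)
    |P|=5: 1 collection, coeffs (1)


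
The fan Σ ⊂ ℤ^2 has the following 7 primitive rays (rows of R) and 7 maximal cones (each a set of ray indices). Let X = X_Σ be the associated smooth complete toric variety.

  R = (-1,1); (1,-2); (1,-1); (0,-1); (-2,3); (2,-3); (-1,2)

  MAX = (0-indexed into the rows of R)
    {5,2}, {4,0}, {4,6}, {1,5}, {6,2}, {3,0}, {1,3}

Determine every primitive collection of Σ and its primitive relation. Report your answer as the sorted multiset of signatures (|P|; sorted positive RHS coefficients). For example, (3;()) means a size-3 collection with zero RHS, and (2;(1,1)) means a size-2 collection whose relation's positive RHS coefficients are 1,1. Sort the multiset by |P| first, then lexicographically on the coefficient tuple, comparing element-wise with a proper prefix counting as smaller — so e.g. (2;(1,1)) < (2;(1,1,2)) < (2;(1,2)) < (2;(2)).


14 minimal non-faces of Δ(Σ) (on 7 rays):

  • {0,2}:  v_{0} + v_{2} = 0  ⇒ sig = (2;())
  • {1,6}:  v_{1} + v_{6} = 0  ⇒ sig = (2;())
  • {4,5}:  v_{4} + v_{5} = 0  ⇒ sig = (2;())
  • {0,1}:  v_{0} + v_{1} = v_{3}  ⇒ sig = (2;(1))
  • {0,5}:  v_{0} + v_{5} = v_{1}  ⇒ sig = (2;(1))
  • {0,6}:  v_{0} + v_{6} = v_{4}  ⇒ sig = (2;(1))
  • {1,2}:  v_{1} + v_{2} = v_{5}  ⇒ sig = (2;(1))
  • {1,4}:  v_{1} + v_{4} = v_{0}  ⇒ sig = (2;(1))
  • {2,3}:  v_{2} + v_{3} = v_{1}  ⇒ sig = (2;(1))
  • {2,4}:  v_{2} + v_{4} = v_{6}  ⇒ sig = (2;(1))
  • {3,6}:  v_{3} + v_{6} = v_{0}  ⇒ sig = (2;(1))
  • {5,6}:  v_{5} + v_{6} = v_{2}  ⇒ sig = (2;(1))
  • {3,4}:  v_{3} + v_{4} = 2·v_{0}  ⇒ sig = (2;(2))
  • {3,5}:  v_{3} + v_{5} = 2·v_{1}  ⇒ sig = (2;(2))

Sorted signature multiset PRS(X):
[(2;()), (2;()), (2;()), (2;(1)), (2;(1)), (2;(1)), (2;(1)), (2;(1)), (2;(1)), (2;(1)), (2;(1)), (2;(1)), (2;(2)), (2;(2))]


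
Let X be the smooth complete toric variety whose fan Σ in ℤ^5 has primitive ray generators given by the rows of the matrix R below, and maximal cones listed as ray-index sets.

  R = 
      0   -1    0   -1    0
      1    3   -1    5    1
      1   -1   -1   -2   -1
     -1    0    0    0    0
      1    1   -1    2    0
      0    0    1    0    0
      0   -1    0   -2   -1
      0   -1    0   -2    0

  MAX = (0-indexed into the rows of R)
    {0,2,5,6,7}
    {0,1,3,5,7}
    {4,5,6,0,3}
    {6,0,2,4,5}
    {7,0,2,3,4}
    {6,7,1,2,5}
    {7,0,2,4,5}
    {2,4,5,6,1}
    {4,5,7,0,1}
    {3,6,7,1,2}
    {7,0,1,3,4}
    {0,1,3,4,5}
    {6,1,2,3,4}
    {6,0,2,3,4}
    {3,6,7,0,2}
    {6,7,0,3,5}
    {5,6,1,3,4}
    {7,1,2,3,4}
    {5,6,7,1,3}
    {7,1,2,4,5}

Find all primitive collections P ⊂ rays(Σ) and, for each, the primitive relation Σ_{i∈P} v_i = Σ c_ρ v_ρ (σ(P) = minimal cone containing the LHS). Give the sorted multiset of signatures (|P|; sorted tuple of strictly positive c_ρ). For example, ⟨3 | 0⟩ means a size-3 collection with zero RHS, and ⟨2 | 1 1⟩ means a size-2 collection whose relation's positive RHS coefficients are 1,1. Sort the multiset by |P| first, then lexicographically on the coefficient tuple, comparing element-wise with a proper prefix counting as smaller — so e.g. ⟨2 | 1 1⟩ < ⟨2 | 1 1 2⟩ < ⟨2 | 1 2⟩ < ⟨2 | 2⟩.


5 minimal non-faces of Δ(Σ) (on 8 rays):

  {0,1,6}:  v_{0} + v_{1} + v_{6} = v_{4}  ⟹  sig = ⟨3 | 1⟩
  {2,3,5}:  v_{2} + v_{3} + v_{5} = v_{6}  ⟹  sig = ⟨3 | 1⟩
  {4,6,7}:  v_{4} + v_{6} + v_{7} = v_{2}  ⟹  sig = ⟨3 | 1⟩
  {0,1,2}:  v_{0} + v_{1} + v_{2} = 2·v_{4} + v_{7}  ⟹  sig = ⟨3 | 1 2⟩
  {3,4,5,7}:  v_{3} + v_{4} + v_{5} + v_{7} = 0  ⟹  sig = ⟨4 | 0⟩

Signatures (|P|; sorted positive RHS coefficients), sorted:
    ⟨3 | 1⟩
    ⟨3 | 1⟩
    ⟨3 | 1⟩
    ⟨3 | 1 2⟩
    ⟨4 | 0⟩


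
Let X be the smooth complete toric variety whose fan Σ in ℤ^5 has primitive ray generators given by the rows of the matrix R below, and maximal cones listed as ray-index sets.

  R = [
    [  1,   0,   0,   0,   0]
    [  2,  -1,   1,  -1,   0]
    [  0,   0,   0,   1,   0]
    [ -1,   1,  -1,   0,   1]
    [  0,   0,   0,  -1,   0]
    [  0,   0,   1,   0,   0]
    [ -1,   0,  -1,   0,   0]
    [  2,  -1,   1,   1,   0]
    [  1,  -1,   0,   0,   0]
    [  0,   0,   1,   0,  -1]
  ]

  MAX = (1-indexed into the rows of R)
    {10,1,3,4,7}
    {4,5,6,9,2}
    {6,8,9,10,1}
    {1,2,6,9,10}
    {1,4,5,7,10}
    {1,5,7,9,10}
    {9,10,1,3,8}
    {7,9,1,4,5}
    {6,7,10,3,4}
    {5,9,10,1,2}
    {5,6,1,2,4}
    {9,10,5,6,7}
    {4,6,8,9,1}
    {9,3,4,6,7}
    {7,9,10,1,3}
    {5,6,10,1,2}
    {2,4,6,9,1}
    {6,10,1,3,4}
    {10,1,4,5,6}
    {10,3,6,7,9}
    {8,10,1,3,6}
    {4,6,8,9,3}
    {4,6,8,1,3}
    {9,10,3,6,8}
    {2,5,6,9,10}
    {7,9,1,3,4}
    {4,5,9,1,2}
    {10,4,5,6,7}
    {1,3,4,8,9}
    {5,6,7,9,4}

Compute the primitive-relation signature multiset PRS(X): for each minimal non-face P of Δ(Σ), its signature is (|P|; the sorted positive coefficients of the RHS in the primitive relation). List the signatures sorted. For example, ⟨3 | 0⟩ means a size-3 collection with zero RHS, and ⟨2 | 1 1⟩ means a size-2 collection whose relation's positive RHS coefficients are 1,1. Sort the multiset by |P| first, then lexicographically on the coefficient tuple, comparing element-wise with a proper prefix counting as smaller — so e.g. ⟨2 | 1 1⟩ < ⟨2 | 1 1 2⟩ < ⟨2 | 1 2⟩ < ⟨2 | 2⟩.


|primitive collections| = 12. Relations:

  • {3,5}:  v_{3} + v_{5} = 0 — sig = ⟨2 | 0⟩
  • {2,7}:  v_{2} + v_{7} = v_{5} + v_{9} — sig = ⟨2 | 1 1⟩
  • {7,8}:  v_{7} + v_{8} = v_{3} + v_{9} — sig = ⟨2 | 1 1⟩
  • {2,3}:  v_{2} + v_{3} = v_{1} + v_{6} + v_{9} — sig = ⟨2 | 1 1 1⟩
  • {5,8}:  v_{5} + v_{8} = v_{1} + v_{6} + v_{9} — sig = ⟨2 | 1 1 1⟩
  • {2,8}:  v_{2} + v_{8} = 2·v_{1} + 2·v_{6} + 2·v_{9} — sig = ⟨2 | 2 2 2⟩
  • {1,6,7}:  v_{1} + v_{6} + v_{7} = 0 — sig = ⟨3 | 0⟩
  • {4,9,10}:  v_{4} + v_{9} + v_{10} = 0 — sig = ⟨3 | 0⟩
  • {2,4,10}:  v_{2} + v_{4} + v_{10} = v_{1} + v_{5} + v_{6} — sig = ⟨3 | 1 1 1⟩
  • {4,8,10}:  v_{4} + v_{8} + v_{10} = v_{1} + v_{3} + v_{6} — sig = ⟨3 | 1 1 1⟩
  • {1,3,6,9}:  v_{1} + v_{3} + v_{6} + v_{9} = v_{8} — sig = ⟨4 | 1⟩
  • {1,5,6,9}:  v_{1} + v_{5} + v_{6} + v_{9} = v_{2} — sig = ⟨4 | 1⟩

so the primitive-relation signature multiset is
{ ⟨2 | 0⟩,  ⟨2 | 1 1⟩ ×2,  ⟨2 | 1 1 1⟩ ×2,  ⟨2 | 2 2 2⟩,  ⟨3 | 0⟩ ×2,  ⟨3 | 1 1 1⟩ ×2,  ⟨4 | 1⟩ ×2 }


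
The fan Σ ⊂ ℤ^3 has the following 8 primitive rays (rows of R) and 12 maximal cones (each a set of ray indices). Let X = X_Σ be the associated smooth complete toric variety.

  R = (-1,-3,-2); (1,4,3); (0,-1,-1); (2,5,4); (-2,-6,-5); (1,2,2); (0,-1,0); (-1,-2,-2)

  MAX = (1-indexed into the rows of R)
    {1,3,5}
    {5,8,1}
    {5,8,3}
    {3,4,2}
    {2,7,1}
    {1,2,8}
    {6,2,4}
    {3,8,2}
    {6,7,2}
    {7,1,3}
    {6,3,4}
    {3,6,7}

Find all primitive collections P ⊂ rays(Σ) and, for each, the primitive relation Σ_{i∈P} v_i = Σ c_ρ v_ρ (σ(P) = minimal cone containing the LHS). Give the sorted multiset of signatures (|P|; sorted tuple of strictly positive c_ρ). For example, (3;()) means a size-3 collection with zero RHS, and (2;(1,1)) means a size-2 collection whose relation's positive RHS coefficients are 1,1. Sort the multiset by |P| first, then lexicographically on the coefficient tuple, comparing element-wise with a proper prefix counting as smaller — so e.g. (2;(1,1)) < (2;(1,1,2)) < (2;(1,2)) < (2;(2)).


14 minimal non-faces of Δ(Σ) (on 8 rays):

  • {6,8}:  v_{6} + v_{8} = 0  ⇒ sig = (2;())
  • {1,4}:  v_{1} + v_{4} = v_{6}  ⇒ sig = (2;(1))
  • {1,6}:  v_{1} + v_{6} = v_{7}  ⇒ sig = (2;(1))
  • {2,5}:  v_{2} + v_{5} = v_{8}  ⇒ sig = (2;(1))
  • {4,5}:  v_{4} + v_{5} = v_{3}  ⇒ sig = (2;(1))
  • {7,8}:  v_{7} + v_{8} = v_{1}  ⇒ sig = (2;(1))
  • {4,8}:  v_{4} + v_{8} = v_{2} + v_{3}  ⇒ sig = (2;(1,1))
  • {5,6}:  v_{5} + v_{6} = v_{1} + v_{3}  ⇒ sig = (2;(1,1))
  • {5,7}:  v_{5} + v_{7} = 2·v_{1} + v_{3}  ⇒ sig = (2;(1,2))
  • {4,7}:  v_{4} + v_{7} = 2·v_{6}  ⇒ sig = (2;(2))
  • {1,2,3}:  v_{1} + v_{2} + v_{3} = 0  ⇒ sig = (3;())
  • {1,3,8}:  v_{1} + v_{3} + v_{8} = v_{5}  ⇒ sig = (3;(1))
  • {2,3,6}:  v_{2} + v_{3} + v_{6} = v_{4}  ⇒ sig = (3;(1))
  • {2,3,7}:  v_{2} + v_{3} + v_{7} = v_{6}  ⇒ sig = (3;(1))

Signatures (|P|; sorted positive RHS coefficients), sorted:
    (2;())
    (2;(1))
    (2;(1))
    (2;(1))
    (2;(1))
    (2;(1))
    (2;(1,1))
    (2;(1,1))
    (2;(1,2))
    (2;(2))
    (3;())
    (3;(1))
    (3;(1))
    (3;(1))


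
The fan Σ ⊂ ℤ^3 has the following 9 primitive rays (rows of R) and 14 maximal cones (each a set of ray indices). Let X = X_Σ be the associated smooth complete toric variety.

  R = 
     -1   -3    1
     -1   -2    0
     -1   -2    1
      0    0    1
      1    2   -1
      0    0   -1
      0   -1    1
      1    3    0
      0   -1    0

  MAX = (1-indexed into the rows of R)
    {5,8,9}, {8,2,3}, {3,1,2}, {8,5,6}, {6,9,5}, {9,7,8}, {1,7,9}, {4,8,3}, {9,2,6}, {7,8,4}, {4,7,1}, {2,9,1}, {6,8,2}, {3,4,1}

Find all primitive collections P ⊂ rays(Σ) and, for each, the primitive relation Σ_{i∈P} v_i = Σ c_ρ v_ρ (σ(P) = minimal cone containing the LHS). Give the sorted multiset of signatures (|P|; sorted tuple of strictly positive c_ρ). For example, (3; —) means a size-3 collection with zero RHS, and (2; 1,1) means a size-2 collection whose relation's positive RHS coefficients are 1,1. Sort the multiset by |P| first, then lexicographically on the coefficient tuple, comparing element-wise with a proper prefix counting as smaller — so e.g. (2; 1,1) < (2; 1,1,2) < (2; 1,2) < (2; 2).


The 17 primitive collections of Σ (r=9, n=3):

  • {3,5}:  v_{3} + v_{5} = 0  ⇒ sig = (2; —)
  • {4,6}:  v_{4} + v_{6} = 0  ⇒ sig = (2; —)
  • {1,5}:  v_{1} + v_{5} = v_{9}  ⇒ sig = (2; 1)
  • {1,8}:  v_{1} + v_{8} = v_{4}  ⇒ sig = (2; 1)
  • {2,4}:  v_{2} + v_{4} = v_{3}  ⇒ sig = (2; 1)
  • {2,5}:  v_{2} + v_{5} = v_{6}  ⇒ sig = (2; 1)
  • {2,7}:  v_{2} + v_{7} = v_{1}  ⇒ sig = (2; 1)
  • {3,6}:  v_{3} + v_{6} = v_{2}  ⇒ sig = (2; 1)
  • {3,9}:  v_{3} + v_{9} = v_{1}  ⇒ sig = (2; 1)
  • {4,9}:  v_{4} + v_{9} = v_{7}  ⇒ sig = (2; 1)
  • {6,7}:  v_{6} + v_{7} = v_{9}  ⇒ sig = (2; 1)
  • {1,6}:  v_{1} + v_{6} = v_{2} + v_{9}  ⇒ sig = (2; 1,1)
  • {3,7}:  v_{3} + v_{7} = v_{1} + v_{4}  ⇒ sig = (2; 1,1)
  • {4,5}:  v_{4} + v_{5} = v_{8} + v_{9}  ⇒ sig = (2; 1,1)
  • {5,7}:  v_{5} + v_{7} = v_{8} + 2·v_{9}  ⇒ sig = (2; 1,2)
  • {2,8,9}:  v_{2} + v_{8} + v_{9} = 0  ⇒ sig = (3; —)
  • {6,8,9}:  v_{6} + v_{8} + v_{9} = v_{5}  ⇒ sig = (3; 1)

so the primitive-relation signature multiset is
    |P|=2: 15 collections, coeffs (), (), (1), (1), (1), (1), (1), (1), (1), (1), (1), (1,1), (1,1), (1,1), (1,2)
    |P|=3: 2 collections, coeffs (), (1)


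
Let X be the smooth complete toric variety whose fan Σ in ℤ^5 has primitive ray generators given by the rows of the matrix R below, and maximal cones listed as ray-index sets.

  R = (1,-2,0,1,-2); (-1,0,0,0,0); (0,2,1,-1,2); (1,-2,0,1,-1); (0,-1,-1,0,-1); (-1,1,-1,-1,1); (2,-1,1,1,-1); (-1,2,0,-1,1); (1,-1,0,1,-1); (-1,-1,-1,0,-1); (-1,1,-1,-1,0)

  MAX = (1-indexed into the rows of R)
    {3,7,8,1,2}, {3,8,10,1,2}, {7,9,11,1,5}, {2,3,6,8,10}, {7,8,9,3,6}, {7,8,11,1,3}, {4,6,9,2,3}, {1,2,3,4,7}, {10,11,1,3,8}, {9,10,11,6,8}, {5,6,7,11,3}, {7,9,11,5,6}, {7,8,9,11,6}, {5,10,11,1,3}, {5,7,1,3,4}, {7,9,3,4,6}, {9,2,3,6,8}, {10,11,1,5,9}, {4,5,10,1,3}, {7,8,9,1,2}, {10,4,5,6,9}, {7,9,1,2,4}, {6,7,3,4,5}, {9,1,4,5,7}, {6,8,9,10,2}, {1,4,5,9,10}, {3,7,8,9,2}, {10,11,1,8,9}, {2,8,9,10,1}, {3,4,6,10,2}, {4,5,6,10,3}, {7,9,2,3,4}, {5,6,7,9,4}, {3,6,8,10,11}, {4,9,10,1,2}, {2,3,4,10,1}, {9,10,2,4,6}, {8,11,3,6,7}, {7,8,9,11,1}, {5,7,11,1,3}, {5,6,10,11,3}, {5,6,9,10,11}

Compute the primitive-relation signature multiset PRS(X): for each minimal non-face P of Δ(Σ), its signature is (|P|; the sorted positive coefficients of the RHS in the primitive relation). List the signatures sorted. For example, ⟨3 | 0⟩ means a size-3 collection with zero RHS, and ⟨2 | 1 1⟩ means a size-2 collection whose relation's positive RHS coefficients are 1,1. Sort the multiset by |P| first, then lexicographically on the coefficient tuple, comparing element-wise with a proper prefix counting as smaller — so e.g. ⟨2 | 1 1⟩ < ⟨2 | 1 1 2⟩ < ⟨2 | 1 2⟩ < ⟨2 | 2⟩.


Minimal non-faces — 12 found among 11 rays, 42 max cones:

  {4,8}:  v_{4} + v_{8} = 0 ; sig = ⟨2 | 0⟩
  {1,6}:  v_{1} + v_{6} = v_{5} ; sig = ⟨2 | 1⟩
  {2,5}:  v_{2} + v_{5} = v_{10} ; sig = ⟨2 | 1⟩
  {4,11}:  v_{4} + v_{11} = v_{5} ; sig = ⟨2 | 1⟩
  {5,8}:  v_{5} + v_{8} = v_{11} ; sig = ⟨2 | 1⟩
  {7,10}:  v_{7} + v_{10} = v_{1} ; sig = ⟨2 | 1⟩
  {2,11}:  v_{2} + v_{11} = v_{8} + v_{10} ; sig = ⟨2 | 1 1⟩
  {2,6,7}:  v_{2} + v_{6} + v_{7} = 0 ; sig = ⟨3 | 0⟩
  {3,9,10}:  v_{3} + v_{9} + v_{10} = 0 ; sig = ⟨3 | 0⟩
  {1,3,9}:  v_{1} + v_{3} + v_{9} = v_{7} ; sig = ⟨3 | 1⟩
  {3,5,9}:  v_{3} + v_{5} + v_{9} = v_{6} + v_{7} ; sig = ⟨3 | 1 1⟩
  {3,9,11}:  v_{3} + v_{9} + v_{11} = v_{6} + v_{7} + v_{8} ; sig = ⟨3 | 1 1 1⟩

Signatures (|P|; sorted positive RHS coefficients), sorted:
{ ⟨2 | 0⟩,  ⟨2 | 1⟩ ×5,  ⟨2 | 1 1⟩,  ⟨3 | 0⟩ ×2,  ⟨3 | 1⟩,  ⟨3 | 1 1⟩,  ⟨3 | 1 1 1⟩ }


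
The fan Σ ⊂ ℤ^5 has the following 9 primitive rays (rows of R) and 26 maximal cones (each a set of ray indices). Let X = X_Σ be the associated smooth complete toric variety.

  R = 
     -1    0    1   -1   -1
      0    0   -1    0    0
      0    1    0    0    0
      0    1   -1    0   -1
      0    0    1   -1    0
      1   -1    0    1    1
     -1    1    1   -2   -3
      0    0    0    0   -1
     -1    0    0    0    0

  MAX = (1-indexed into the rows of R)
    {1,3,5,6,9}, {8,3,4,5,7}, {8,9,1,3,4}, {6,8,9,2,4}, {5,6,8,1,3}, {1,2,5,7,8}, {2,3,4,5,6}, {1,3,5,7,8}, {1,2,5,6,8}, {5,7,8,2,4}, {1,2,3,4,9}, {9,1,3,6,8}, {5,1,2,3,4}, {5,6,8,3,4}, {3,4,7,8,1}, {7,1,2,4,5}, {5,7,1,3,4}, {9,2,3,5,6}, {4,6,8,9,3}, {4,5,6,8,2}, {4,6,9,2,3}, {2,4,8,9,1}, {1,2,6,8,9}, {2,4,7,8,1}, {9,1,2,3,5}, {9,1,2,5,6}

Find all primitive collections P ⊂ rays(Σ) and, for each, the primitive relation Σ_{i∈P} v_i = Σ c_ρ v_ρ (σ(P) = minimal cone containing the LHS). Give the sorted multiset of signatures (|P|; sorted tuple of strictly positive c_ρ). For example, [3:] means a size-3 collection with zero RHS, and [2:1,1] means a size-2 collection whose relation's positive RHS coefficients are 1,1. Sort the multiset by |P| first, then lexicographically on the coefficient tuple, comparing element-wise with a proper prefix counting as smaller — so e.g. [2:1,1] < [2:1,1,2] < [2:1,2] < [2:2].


|primitive collections| = 9. Relations:

  P={6,7}:  v_{6} + v_{7} = v_{5} + 2·v_{8} ; sig = [2:1,2]
  P={7,9}:  v_{7} + v_{9} = 2·v_{1} + v_{4} ; sig = [2:1,2]
  P={1,4,6}:  v_{1} + v_{4} + v_{6} = v_{8} ; sig = [3:1]
  P={2,3,8}:  v_{2} + v_{3} + v_{8} = v_{4} ; sig = [3:1]
  P={5,8,9}:  v_{5} + v_{8} + v_{9} = v_{1} ; sig = [3:1]
  P={4,5,9}:  v_{4} + v_{5} + v_{9} = v_{1} + v_{2} + v_{3} ; sig = [3:1,1,1]
  P={2,3,7}:  v_{2} + v_{3} + v_{7} = v_{1} + 2·v_{4} + v_{5} ; sig = [3:1,1,2]
  P={1,2,3,6}:  v_{1} + v_{2} + v_{3} + v_{6} = 0 ; sig = [4:]
  P={1,4,5,8}:  v_{1} + v_{4} + v_{5} + v_{8} = v_{7} ; sig = [4:1]

so the primitive-relation signature multiset is
    [2:1,2]
    [2:1,2]
    [3:1]
    [3:1]
    [3:1]
    [3:1,1,1]
    [3:1,1,2]
    [4:]
    [4:1]


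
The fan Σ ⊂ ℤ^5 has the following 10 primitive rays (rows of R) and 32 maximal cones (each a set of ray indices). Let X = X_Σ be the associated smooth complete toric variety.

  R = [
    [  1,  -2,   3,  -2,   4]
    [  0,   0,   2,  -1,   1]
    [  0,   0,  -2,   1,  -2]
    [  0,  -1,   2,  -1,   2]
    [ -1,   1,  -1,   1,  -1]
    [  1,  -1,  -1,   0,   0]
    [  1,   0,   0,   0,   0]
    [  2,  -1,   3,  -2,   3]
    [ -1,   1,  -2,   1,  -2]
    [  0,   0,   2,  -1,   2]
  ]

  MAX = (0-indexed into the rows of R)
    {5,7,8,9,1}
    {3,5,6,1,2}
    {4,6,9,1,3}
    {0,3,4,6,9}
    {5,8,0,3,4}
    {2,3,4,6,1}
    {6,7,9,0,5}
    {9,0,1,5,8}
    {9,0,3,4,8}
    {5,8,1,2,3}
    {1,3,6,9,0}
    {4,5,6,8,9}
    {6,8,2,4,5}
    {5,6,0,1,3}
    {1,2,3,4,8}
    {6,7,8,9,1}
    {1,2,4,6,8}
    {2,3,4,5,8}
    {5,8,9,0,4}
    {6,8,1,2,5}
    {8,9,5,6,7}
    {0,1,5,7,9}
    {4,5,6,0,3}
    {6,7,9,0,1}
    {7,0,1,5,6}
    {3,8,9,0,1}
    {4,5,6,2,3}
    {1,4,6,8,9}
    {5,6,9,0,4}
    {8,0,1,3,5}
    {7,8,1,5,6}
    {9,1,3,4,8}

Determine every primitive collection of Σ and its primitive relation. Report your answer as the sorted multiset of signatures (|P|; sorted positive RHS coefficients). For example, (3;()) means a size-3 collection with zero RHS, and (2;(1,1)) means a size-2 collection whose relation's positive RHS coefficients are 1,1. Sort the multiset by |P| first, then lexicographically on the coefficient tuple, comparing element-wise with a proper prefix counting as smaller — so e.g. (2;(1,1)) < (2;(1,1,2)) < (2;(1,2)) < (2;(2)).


The 12 primitive collections of Σ (r=10, n=5):

  • {2,9}:  v_{2} + v_{9} = 0  so sig = (2;())
  • {0,2}:  v_{0} + v_{2} = v_{3} + v_{5}  so sig = (2;(1,1))
  • {4,7}:  v_{4} + v_{7} = v_{6} + v_{9}  so sig = (2;(1,1))
  • {2,7}:  v_{2} + v_{7} = v_{1} + v_{5} + v_{6}  so sig = (2;(1,1,1))
  • {3,7}:  v_{3} + v_{7} = v_{0} + v_{1} + v_{6}  so sig = (2;(1,1,1))
  • {1,4,5}:  v_{1} + v_{4} + v_{5} = 0  so sig = (3;())
  • {3,6,8}:  v_{3} + v_{6} + v_{8} = 0  so sig = (3;())
  • {3,5,9}:  v_{3} + v_{5} + v_{9} = v_{0}  so sig = (3;(1))
  • {0,1,4}:  v_{0} + v_{1} + v_{4} = v_{3} + v_{9}  so sig = (3;(1,1))
  • {0,6,8}:  v_{0} + v_{6} + v_{8} = v_{5} + v_{9}  so sig = (3;(1,1))
  • {0,7,8}:  v_{0} + v_{7} + v_{8} = v_{1} + 2·v_{5} + 2·v_{9}  so sig = (3;(1,2,2))
  • {1,5,6,9}:  v_{1} + v_{5} + v_{6} + v_{9} = v_{7}  so sig = (4;(1))

Hence PRS(X_Σ) =
    (2;())
    (2;(1,1))
    (2;(1,1))
    (2;(1,1,1))
    (2;(1,1,1))
    (3;())
    (3;())
    (3;(1))
    (3;(1,1))
    (3;(1,1))
    (3;(1,2,2))
    (4;(1))


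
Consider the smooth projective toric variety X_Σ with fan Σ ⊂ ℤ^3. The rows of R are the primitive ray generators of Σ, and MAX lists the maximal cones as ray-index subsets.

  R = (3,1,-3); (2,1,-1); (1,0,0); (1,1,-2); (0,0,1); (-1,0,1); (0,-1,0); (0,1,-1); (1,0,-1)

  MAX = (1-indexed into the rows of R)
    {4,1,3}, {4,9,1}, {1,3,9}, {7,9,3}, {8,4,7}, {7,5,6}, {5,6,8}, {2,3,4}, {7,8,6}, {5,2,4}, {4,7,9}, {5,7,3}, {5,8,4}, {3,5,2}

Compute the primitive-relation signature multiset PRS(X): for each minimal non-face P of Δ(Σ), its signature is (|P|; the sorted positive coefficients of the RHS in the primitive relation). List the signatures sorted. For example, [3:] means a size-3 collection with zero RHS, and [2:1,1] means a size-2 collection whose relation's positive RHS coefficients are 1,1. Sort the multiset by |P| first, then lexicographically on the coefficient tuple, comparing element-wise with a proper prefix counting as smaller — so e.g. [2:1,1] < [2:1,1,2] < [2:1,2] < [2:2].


Δ(Σ) — 9 vertices, 20 min non-faces:

  P = {6,9}:  v_{6} + v_{9} = 0  →  sig = [2:]
  P = {3,6}:  v_{3} + v_{6} = v_{5}  →  sig = [2:1]
  P = {4,6}:  v_{4} + v_{6} = v_{8}  →  sig = [2:1]
  P = {5,9}:  v_{5} + v_{9} = v_{3}  →  sig = [2:1]
  P = {8,9}:  v_{8} + v_{9} = v_{4}  →  sig = [2:1]
  P = {1,6}:  v_{1} + v_{6} = v_{3} + v_{4}  →  sig = [2:1,1]
  P = {2,7}:  v_{2} + v_{7} = v_{3} + v_{9}  →  sig = [2:1,1]
  P = {3,8}:  v_{3} + v_{8} = v_{4} + v_{5}  →  sig = [2:1,1]
  P = {1,5}:  v_{1} + v_{5} = 2·v_{3} + v_{4}  →  sig = [2:1,2]
  P = {1,8}:  v_{1} + v_{8} = v_{3} + 2·v_{4}  →  sig = [2:1,2]
  P = {2,6}:  v_{2} + v_{6} = v_{4} + 2·v_{5}  →  sig = [2:1,2]
  P = {2,9}:  v_{2} + v_{9} = 2·v_{3} + v_{4}  →  sig = [2:1,2]
  P = {2,8}:  v_{2} + v_{8} = 2·v_{4} + 2·v_{5}  →  sig = [2:2,2]
  P = {1,2}:  v_{1} + v_{2} = 3·v_{3} + 2·v_{4}  →  sig = [2:2,3]
  P = {1,7}:  v_{1} + v_{7} = 3·v_{9}  →  sig = [2:3]
  P = {5,7,8}:  v_{5} + v_{7} + v_{8} = 0  →  sig = [3:]
  P = {3,4,5}:  v_{3} + v_{4} + v_{5} = v_{2}  →  sig = [3:1]
  P = {3,4,9}:  v_{3} + v_{4} + v_{9} = v_{1}  →  sig = [3:1]
  P = {4,5,7}:  v_{4} + v_{5} + v_{7} = v_{9}  →  sig = [3:1]
  P = {3,4,7}:  v_{3} + v_{4} + v_{7} = 2·v_{9}  →  sig = [3:2]

Hence PRS(X_Σ) =
{ [2:],  [2:1] ×4,  [2:1,1] ×3,  [2:1,2] ×4,  [2:2,2],  [2:2,3],  [2:3],  [3:],  [3:1] ×3,  [3:2] }


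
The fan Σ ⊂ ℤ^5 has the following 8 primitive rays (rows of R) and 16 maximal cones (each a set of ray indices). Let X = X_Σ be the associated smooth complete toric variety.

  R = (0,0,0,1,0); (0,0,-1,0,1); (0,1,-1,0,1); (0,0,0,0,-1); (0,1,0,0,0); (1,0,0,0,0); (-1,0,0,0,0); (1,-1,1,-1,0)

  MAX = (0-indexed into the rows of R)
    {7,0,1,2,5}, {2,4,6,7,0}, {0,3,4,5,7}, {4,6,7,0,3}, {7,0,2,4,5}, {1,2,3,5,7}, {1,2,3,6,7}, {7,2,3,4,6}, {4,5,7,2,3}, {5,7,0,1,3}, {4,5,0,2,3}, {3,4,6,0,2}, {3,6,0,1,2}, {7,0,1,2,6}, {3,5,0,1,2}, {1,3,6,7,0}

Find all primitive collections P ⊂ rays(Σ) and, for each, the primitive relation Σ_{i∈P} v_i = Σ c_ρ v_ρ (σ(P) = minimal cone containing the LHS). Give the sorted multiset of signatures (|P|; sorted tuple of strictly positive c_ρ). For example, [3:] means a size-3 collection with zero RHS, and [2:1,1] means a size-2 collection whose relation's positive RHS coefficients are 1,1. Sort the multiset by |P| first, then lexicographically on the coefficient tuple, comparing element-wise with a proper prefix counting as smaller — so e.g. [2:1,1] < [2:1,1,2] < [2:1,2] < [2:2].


Σ has 3 primitive collections:

  P = {5,6}:  v_{5} + v_{6} = 0  →  sig = [2:]
  P = {1,4}:  v_{1} + v_{4} = v_{2}  →  sig = [2:1]
  P = {0,2,3,7}:  v_{0} + v_{2} + v_{3} + v_{7} = v_{5}  →  sig = [4:1]

Sorted signature multiset PRS(X):
{ [2:],  [2:1],  [4:1] }


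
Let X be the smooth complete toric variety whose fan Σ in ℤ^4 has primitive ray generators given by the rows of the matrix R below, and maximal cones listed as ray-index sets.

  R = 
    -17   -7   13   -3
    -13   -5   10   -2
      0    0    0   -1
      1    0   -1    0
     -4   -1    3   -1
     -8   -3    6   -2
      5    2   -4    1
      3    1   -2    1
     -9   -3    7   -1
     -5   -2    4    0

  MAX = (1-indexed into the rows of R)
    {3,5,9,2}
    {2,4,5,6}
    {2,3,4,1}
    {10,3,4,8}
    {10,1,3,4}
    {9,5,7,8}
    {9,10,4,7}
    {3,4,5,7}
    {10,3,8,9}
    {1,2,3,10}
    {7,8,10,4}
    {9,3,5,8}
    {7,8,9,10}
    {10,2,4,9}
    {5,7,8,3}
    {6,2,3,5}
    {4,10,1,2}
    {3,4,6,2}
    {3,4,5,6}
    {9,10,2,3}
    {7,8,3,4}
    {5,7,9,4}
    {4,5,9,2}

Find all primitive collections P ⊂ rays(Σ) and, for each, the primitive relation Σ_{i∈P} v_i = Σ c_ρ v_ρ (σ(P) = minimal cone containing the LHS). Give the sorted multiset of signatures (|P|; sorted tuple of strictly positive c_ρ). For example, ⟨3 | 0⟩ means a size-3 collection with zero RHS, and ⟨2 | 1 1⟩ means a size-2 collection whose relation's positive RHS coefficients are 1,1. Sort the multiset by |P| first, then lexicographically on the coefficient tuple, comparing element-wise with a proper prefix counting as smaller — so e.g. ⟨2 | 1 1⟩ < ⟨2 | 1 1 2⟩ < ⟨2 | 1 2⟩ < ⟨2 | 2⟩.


Σ has 19 primitive collections:

  P = {5,10}:  v_{5} + v_{10} = v_{9} ; sig = ⟨2 | 1⟩
  P = {6,10}:  v_{6} + v_{10} = v_{2} ; sig = ⟨2 | 1⟩
  P = {1,5}:  v_{1} + v_{5} = v_{2} + v_{6} ; sig = ⟨2 | 1 1⟩
  P = {1,7}:  v_{1} + v_{7} = v_{2} + v_{4} ; sig = ⟨2 | 1 1⟩
  P = {2,7}:  v_{2} + v_{7} = v_{4} + v_{9} ; sig = ⟨2 | 1 1⟩
  P = {6,7}:  v_{6} + v_{7} = v_{4} + v_{5} ; sig = ⟨2 | 1 1⟩
  P = {6,8}:  v_{6} + v_{8} = v_{3} + v_{10} ; sig = ⟨2 | 1 1⟩
  P = {6,9}:  v_{6} + v_{9} = v_{2} + v_{5} ; sig = ⟨2 | 1 1⟩
  P = {1,6}:  v_{1} + v_{6} = 2·v_{2} + v_{3} + v_{4} ; sig = ⟨2 | 1 1 2⟩
  P = {2,8}:  v_{2} + v_{8} = v_{3} + 2·v_{10} ; sig = ⟨2 | 1 2⟩
  P = {1,8}:  v_{1} + v_{8} = 2·v_{3} + v_{4} + 3·v_{10} ; sig = ⟨2 | 1 2 3⟩
  P = {1,9}:  v_{1} + v_{9} = 2·v_{2} ; sig = ⟨2 | 2⟩
  P = {3,7,10}:  v_{3} + v_{7} + v_{10} = 0 ; sig = ⟨3 | 0⟩
  P = {4,5,8}:  v_{4} + v_{5} + v_{8} = 0 ; sig = ⟨3 | 0⟩
  P = {3,4,9}:  v_{3} + v_{4} + v_{9} = v_{6} ; sig = ⟨3 | 1⟩
  P = {3,7,9}:  v_{3} + v_{7} + v_{9} = v_{5} ; sig = ⟨3 | 1⟩
  P = {4,8,9}:  v_{4} + v_{8} + v_{9} = v_{10} ; sig = ⟨3 | 1⟩
  P = {2,3,4,10}:  v_{2} + v_{3} + v_{4} + v_{10} = v_{1} ; sig = ⟨4 | 1⟩
  P = {2,3,4,5}:  v_{2} + v_{3} + v_{4} + v_{5} = 2·v_{6} ; sig = ⟨4 | 2⟩

so the primitive-relation signature multiset is
    |P|=2: 12 collections, coeffs (1), (1), (1,1), (1,1), (1,1), (1,1), (1,1), (1,1), (1,1,2), (1,2), (1,2,3), (2)
    |P|=3: 5 collections, coeffs (), (), (1), (1), (1)
    |P|=4: 2 collections, coeffs (1), (2)


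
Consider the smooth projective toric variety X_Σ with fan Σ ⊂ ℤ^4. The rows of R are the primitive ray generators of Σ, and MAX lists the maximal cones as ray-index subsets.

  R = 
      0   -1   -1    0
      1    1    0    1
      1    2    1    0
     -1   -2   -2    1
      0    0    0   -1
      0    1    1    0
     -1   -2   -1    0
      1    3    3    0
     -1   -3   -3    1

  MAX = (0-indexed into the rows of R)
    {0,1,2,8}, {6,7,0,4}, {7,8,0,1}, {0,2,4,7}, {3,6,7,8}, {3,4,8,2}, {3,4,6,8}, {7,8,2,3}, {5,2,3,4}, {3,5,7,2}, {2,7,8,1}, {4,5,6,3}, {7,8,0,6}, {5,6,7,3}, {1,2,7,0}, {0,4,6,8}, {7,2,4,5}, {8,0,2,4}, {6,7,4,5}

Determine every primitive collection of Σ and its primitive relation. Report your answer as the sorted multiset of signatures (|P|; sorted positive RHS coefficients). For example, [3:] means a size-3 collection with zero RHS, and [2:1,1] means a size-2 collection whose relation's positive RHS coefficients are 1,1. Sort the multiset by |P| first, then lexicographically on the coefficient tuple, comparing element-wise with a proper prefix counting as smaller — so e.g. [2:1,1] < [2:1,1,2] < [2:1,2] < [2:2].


Minimal non-faces — 11 found among 9 rays, 19 max cones:

  P={0,5}:  v_{0} + v_{5} = 0  so sig = [2:]
  P={2,6}:  v_{2} + v_{6} = 0  so sig = [2:]
  P={0,3}:  v_{0} + v_{3} = v_{8}  so sig = [2:1]
  P={5,8}:  v_{5} + v_{8} = v_{3}  so sig = [2:1]
  P={1,4}:  v_{1} + v_{4} = v_{0} + v_{2}  so sig = [2:1,1]
  P={1,5}:  v_{1} + v_{5} = v_{2} + v_{7} + v_{8}  so sig = [2:1,1,1]
  P={1,6}:  v_{1} + v_{6} = v_{0} + v_{7} + v_{8}  so sig = [2:1,1,1]
  P={1,3}:  v_{1} + v_{3} = v_{2} + v_{7} + 2·v_{8}  so sig = [2:1,1,2]
  P={4,7,8}:  v_{4} + v_{7} + v_{8} = 0  so sig = [3:]
  P={3,4,7}:  v_{3} + v_{4} + v_{7} = v_{5}  so sig = [3:1]
  P={0,2,7,8}:  v_{0} + v_{2} + v_{7} + v_{8} = v_{1}  so sig = [4:1]

Signatures (|P|; sorted positive RHS coefficients), sorted:
    |P|=2: 8 collections, coeffs (), (), (1), (1), (1,1), (1,1,1), (1,1,1), (1,1,2)
    |P|=3: 2 collections, coeffs (), (1)
    |P|=4: 1 collection, coeffs (1)


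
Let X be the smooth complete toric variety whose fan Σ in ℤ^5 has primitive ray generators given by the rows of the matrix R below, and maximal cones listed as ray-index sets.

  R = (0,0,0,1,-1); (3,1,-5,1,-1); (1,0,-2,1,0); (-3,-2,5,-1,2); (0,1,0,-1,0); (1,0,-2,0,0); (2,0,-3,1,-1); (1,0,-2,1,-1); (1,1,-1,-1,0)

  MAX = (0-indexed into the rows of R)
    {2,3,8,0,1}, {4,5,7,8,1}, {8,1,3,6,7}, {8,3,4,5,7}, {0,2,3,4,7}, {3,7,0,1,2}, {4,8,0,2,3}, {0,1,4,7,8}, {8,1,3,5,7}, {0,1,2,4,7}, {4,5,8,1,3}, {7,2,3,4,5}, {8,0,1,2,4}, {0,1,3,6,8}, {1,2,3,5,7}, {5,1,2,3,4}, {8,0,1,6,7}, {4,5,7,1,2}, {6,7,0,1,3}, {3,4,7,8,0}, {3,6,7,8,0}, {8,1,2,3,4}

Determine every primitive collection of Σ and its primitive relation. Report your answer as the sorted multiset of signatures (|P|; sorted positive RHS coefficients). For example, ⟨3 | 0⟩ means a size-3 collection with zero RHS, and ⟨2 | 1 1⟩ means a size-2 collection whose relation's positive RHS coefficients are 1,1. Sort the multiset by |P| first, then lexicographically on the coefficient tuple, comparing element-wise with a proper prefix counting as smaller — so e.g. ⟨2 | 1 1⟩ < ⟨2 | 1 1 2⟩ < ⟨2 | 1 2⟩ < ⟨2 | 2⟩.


|primitive collections| = 9. Relations:

  P={0,5}:  v_{0} + v_{5} = v_{7} — sig = ⟨2 | 1⟩
  P={4,6}:  v_{4} + v_{6} = v_{7} + v_{8} — sig = ⟨2 | 1 1⟩
  P={5,6}:  v_{5} + v_{6} = v_{1} + v_{3} + 2·v_{7} + v_{8} — sig = ⟨2 | 1 1 1 2⟩
  P={2,6}:  v_{2} + v_{6} = v_{0} + 2·v_{1} + v_{3} — sig = ⟨2 | 1 1 2⟩
  P={2,7,8}:  v_{2} + v_{7} + v_{8} = v_{1} — sig = ⟨3 | 1⟩
  P={2,5,8}:  v_{2} + v_{5} + v_{8} = 2·v_{1} + v_{3} + v_{4} — sig = ⟨3 | 1 1 2⟩
  P={0,1,3,4}:  v_{0} + v_{1} + v_{3} + v_{4} = 0 — sig = ⟨4 | 0⟩
  P={1,3,4,7}:  v_{1} + v_{3} + v_{4} + v_{7} = v_{5} — sig = ⟨4 | 1⟩
  P={0,1,3,7,8}:  v_{0} + v_{1} + v_{3} + v_{7} + v_{8} = v_{6} — sig = ⟨5 | 1⟩

Hence PRS(X_Σ) =
{ ⟨2 | 1⟩,  ⟨2 | 1 1⟩,  ⟨2 | 1 1 1 2⟩,  ⟨2 | 1 1 2⟩,  ⟨3 | 1⟩,  ⟨3 | 1 1 2⟩,  ⟨4 | 0⟩,  ⟨4 | 1⟩,  ⟨5 | 1⟩ }


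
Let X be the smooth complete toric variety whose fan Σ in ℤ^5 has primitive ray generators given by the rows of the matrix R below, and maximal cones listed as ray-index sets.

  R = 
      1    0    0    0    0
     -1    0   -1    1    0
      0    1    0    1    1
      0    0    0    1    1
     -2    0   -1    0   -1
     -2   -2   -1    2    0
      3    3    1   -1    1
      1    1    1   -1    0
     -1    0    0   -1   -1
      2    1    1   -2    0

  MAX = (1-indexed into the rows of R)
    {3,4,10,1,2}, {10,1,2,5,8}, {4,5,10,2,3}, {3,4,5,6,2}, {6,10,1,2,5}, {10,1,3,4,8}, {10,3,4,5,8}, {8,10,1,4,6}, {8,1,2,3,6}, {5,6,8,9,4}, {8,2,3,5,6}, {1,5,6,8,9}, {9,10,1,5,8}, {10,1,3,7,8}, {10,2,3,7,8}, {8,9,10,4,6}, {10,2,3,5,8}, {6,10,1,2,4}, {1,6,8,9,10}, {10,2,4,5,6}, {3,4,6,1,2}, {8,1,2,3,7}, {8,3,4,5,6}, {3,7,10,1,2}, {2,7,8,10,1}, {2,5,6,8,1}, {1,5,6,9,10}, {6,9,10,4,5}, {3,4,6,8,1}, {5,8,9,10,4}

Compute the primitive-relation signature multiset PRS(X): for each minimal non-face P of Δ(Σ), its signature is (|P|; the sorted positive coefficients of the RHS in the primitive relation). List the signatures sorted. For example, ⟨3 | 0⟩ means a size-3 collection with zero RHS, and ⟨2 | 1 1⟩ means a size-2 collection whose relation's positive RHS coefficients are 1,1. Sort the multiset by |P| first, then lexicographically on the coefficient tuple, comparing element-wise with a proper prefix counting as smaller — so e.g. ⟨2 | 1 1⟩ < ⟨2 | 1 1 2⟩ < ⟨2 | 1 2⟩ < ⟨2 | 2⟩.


Primitive collections (14):

  • {2,9}:  v_{2} + v_{9} = v_{5}  ⇒ sig = ⟨2 | 1⟩
  • {6,7}:  v_{6} + v_{7} = v_{1} + v_{3}  ⇒ sig = ⟨2 | 1 1⟩
  • {3,9}:  v_{3} + v_{9} = v_{4} + v_{5} + v_{8}  ⇒ sig = ⟨2 | 1 1 1⟩
  • {4,7}:  v_{4} + v_{7} = v_{1} + 2·v_{3} + v_{10}  ⇒ sig = ⟨2 | 1 1 2⟩
  • {7,9}:  v_{7} + v_{9} = 2·v_{2} + 2·v_{8} + v_{10}  ⇒ sig = ⟨2 | 1 2 2⟩
  • {5,7}:  v_{5} + v_{7} = 3·v_{2} + 2·v_{8} + v_{10}  ⇒ sig = ⟨2 | 1 2 3⟩
  • {1,4,9}:  v_{1} + v_{4} + v_{9} = 0  ⇒ sig = ⟨3 | 0⟩
  • {1,4,5}:  v_{1} + v_{4} + v_{5} = v_{2}  ⇒ sig = ⟨3 | 1⟩
  • {2,4,8}:  v_{2} + v_{4} + v_{8} = v_{3}  ⇒ sig = ⟨3 | 1⟩
  • {3,6,10}:  v_{3} + v_{6} + v_{10} = v_{4}  ⇒ sig = ⟨3 | 1⟩
  • {1,3,5}:  v_{1} + v_{3} + v_{5} = 2·v_{2} + v_{8}  ⇒ sig = ⟨3 | 1 2⟩
  • {2,6,8,10}:  v_{2} + v_{6} + v_{8} + v_{10} = 0  ⇒ sig = ⟨4 | 0⟩
  • {5,6,8,10}:  v_{5} + v_{6} + v_{8} + v_{10} = v_{9}  ⇒ sig = ⟨4 | 1⟩
  • {1,2,3,8,10}:  v_{1} + v_{2} + v_{3} + v_{8} + v_{10} = v_{7}  ⇒ sig = ⟨5 | 1⟩

Sorted signature multiset PRS(X):
    ⟨2 | 1⟩
    ⟨2 | 1 1⟩
    ⟨2 | 1 1 1⟩
    ⟨2 | 1 1 2⟩
    ⟨2 | 1 2 2⟩
    ⟨2 | 1 2 3⟩
    ⟨3 | 0⟩
    ⟨3 | 1⟩
    ⟨3 | 1⟩
    ⟨3 | 1⟩
    ⟨3 | 1 2⟩
    ⟨4 | 0⟩
    ⟨4 | 1⟩
    ⟨5 | 1⟩


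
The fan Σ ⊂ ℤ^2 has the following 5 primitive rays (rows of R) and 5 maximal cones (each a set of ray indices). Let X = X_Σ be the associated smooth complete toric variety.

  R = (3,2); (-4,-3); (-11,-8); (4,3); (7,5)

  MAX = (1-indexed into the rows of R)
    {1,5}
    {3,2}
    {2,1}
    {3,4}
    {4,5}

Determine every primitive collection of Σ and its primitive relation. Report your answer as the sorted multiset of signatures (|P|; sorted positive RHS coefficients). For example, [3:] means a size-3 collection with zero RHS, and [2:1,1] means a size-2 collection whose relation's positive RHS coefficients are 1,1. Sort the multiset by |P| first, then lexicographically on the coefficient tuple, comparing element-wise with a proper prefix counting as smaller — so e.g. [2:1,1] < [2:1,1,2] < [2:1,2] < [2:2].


5 collections generate NE(X_Σ); each relation:

  P = {2,4}:  v_{2} + v_{4} = 0 ; sig = [2:]
  P = {1,4}:  v_{1} + v_{4} = v_{5} ; sig = [2:1]
  P = {2,5}:  v_{2} + v_{5} = v_{1} ; sig = [2:1]
  P = {3,5}:  v_{3} + v_{5} = v_{2} ; sig = [2:1]
  P = {1,3}:  v_{1} + v_{3} = 2·v_{2} ; sig = [2:2]

so the primitive-relation signature multiset is
[[2:], [2:1], [2:1], [2:1], [2:2]]
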